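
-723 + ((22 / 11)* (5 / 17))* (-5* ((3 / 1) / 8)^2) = -393537 / 544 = -723.41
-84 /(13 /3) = -19.38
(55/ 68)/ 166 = 55/ 11288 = 0.00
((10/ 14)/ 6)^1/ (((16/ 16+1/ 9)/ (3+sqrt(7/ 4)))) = 3 * sqrt(7)/ 56+9/ 28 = 0.46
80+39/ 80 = 6439/ 80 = 80.49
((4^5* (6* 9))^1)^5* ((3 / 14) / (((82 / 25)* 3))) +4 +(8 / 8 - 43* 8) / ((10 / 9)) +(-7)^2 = 32310866109186950823202141 / 2870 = 11258141501458867882648.83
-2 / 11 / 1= -2 / 11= -0.18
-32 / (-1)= 32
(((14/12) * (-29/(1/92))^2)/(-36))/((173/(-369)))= 255366286/519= 492035.23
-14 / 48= -7 / 24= -0.29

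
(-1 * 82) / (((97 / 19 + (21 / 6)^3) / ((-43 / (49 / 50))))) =26797600 / 357357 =74.99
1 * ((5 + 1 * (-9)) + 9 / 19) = -67 / 19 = -3.53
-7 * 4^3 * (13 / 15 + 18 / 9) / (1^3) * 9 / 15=-19264 / 25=-770.56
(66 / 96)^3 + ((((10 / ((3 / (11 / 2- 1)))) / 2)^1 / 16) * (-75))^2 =5063831 / 4096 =1236.29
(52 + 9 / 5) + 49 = 514 / 5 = 102.80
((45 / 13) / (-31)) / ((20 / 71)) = -639 / 1612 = -0.40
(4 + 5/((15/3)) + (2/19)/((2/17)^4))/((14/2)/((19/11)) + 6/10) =421405/3536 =119.18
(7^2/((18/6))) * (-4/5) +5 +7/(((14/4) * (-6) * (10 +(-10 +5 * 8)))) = -323/40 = -8.08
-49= -49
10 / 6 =5 / 3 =1.67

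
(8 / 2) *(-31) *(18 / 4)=-558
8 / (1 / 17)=136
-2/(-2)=1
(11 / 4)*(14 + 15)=319 / 4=79.75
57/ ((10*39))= 19/ 130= 0.15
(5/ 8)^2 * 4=25/ 16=1.56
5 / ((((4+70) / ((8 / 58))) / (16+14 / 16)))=675 / 4292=0.16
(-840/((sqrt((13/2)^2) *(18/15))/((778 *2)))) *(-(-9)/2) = -9802800/13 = -754061.54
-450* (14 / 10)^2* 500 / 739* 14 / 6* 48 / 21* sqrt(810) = -21168000* sqrt(10) / 739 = -90580.64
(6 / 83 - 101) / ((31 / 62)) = -16754 / 83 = -201.86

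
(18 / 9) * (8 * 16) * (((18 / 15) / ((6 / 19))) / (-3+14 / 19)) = -92416 / 215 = -429.84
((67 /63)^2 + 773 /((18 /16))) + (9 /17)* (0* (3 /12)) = 2731633 /3969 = 688.24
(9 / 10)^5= 59049 / 100000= 0.59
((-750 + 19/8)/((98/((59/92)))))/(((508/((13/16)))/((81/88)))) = -0.01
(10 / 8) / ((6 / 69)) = 115 / 8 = 14.38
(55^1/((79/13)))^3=365525875/493039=741.37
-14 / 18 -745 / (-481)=3338 / 4329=0.77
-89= -89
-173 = -173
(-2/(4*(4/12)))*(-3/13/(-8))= -9/208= -0.04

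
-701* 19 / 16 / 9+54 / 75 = -330383 / 3600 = -91.77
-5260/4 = -1315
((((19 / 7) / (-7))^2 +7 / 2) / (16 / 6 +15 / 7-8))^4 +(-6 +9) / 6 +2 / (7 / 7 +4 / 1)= 58319036932585465917 / 22313396254648185680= 2.61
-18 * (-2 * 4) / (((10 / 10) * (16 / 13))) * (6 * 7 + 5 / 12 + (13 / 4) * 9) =8385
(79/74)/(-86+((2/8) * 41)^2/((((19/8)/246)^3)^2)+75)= 3716624599/451679120429023174025282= 0.00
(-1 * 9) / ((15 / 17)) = -51 / 5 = -10.20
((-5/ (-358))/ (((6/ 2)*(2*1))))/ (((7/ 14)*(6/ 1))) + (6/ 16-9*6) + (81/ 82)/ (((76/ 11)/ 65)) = -222536423/ 5019876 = -44.33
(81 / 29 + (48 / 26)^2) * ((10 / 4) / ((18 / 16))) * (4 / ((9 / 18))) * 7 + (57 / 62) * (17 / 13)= 234864193 / 303862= 772.93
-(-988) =988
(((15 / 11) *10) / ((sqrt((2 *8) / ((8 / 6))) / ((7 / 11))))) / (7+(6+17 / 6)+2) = 1050 *sqrt(3) / 12947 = 0.14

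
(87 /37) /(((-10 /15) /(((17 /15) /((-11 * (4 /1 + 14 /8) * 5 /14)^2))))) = -2319072 /296041625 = -0.01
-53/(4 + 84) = -53/88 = -0.60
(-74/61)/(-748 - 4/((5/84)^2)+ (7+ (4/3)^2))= 16650/25640801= 0.00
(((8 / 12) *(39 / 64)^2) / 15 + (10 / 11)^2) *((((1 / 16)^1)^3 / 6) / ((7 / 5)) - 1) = -25667632589 / 30450647040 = -0.84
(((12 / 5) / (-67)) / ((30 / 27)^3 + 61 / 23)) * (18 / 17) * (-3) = 0.03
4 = 4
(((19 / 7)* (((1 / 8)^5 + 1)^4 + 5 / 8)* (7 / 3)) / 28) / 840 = 0.00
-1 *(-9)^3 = 729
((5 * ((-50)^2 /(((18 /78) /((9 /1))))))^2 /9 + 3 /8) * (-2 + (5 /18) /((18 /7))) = -129496250001839 /2592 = -49959972994.54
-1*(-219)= 219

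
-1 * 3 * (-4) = 12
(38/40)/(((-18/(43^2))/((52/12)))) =-456703/1080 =-422.87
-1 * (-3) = 3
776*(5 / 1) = 3880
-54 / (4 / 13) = -351 / 2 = -175.50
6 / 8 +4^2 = 67 / 4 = 16.75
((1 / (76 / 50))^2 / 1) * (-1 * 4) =-625 / 361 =-1.73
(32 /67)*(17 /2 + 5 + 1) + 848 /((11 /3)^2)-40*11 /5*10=-6566672 /8107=-810.00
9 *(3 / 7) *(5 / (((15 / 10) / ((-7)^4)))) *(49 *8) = 12101040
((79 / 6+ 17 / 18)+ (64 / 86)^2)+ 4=18.66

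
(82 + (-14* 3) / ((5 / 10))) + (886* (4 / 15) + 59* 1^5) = 4399 / 15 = 293.27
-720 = -720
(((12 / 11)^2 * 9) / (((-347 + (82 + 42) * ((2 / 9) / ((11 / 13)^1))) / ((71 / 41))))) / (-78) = 138024 / 182509327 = 0.00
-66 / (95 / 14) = -9.73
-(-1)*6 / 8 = 3 / 4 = 0.75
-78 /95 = -0.82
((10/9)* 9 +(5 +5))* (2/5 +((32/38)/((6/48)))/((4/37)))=23832/19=1254.32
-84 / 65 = -1.29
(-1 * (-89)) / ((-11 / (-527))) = 46903 / 11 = 4263.91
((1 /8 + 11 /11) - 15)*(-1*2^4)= 222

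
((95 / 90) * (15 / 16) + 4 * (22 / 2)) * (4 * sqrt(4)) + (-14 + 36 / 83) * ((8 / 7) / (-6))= 2527355 / 6972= 362.50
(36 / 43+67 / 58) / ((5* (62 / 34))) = 84473 / 386570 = 0.22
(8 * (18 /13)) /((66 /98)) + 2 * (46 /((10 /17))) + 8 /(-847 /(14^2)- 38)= 5851570 /33891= 172.66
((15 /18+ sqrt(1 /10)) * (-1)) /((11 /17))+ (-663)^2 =29011469 /66- 17 * sqrt(10) /110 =439567.22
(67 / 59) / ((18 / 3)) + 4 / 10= 1043 / 1770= 0.59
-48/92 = -12/23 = -0.52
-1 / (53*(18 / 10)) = -5 / 477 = -0.01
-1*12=-12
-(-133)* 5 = 665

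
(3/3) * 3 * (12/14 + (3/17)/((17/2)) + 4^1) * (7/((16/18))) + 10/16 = 267881/2312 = 115.87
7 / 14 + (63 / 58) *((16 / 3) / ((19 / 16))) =5927 / 1102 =5.38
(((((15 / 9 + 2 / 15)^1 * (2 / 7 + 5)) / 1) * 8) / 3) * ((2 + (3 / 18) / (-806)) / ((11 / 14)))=1431308 / 22165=64.58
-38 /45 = -0.84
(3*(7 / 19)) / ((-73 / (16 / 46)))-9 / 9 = -32069 / 31901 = -1.01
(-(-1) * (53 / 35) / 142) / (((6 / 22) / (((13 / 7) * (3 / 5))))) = 7579 / 173950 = 0.04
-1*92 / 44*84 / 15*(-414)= 266616 / 55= 4847.56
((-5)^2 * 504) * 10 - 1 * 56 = 125944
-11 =-11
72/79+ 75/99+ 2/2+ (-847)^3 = -1584131610803/2607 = -607645420.33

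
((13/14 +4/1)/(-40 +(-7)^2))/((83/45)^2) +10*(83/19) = 80345155/1832474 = 43.85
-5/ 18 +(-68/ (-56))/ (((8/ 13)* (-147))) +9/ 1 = 430145/ 49392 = 8.71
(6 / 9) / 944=1 / 1416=0.00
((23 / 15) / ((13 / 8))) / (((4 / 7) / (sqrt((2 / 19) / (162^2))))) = 0.00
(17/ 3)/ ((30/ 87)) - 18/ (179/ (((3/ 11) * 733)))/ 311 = 300705527/ 18370770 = 16.37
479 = 479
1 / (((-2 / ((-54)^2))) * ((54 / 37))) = -999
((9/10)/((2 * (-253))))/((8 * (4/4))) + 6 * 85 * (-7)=-144513609/40480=-3570.00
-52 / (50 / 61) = -1586 / 25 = -63.44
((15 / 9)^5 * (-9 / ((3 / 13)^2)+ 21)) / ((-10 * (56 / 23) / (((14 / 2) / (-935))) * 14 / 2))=-106375 / 1272348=-0.08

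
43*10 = 430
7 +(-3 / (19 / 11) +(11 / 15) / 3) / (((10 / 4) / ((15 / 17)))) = 31363 / 4845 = 6.47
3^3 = 27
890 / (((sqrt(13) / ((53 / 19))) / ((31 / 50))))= 146227 * sqrt(13) / 1235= 426.91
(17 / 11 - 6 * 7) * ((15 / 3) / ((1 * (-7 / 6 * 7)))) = 13350 / 539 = 24.77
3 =3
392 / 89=4.40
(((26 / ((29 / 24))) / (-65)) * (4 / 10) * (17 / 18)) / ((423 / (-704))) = 191488 / 920025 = 0.21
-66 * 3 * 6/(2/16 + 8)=-9504/65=-146.22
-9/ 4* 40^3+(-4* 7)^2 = -143216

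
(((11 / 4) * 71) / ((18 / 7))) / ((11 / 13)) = 6461 / 72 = 89.74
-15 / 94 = -0.16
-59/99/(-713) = 59/70587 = 0.00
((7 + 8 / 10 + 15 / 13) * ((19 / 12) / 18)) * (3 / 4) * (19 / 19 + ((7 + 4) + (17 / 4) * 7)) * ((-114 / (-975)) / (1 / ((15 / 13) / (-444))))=-5847839 / 780374400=-0.01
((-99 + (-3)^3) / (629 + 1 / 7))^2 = 21609 / 538756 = 0.04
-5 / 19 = -0.26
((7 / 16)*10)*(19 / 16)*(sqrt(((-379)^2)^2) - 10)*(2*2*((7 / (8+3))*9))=6017420745 / 352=17094945.30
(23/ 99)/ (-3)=-23/ 297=-0.08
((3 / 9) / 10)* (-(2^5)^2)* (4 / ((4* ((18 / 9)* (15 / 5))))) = -256 / 45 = -5.69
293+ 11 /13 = 3820 /13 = 293.85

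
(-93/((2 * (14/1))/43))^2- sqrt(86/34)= 15992001/784- sqrt(731)/17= 20396.37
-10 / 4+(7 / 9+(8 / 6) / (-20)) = -161 / 90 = -1.79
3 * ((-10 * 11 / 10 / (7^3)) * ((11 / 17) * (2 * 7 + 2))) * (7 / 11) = -528 / 833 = -0.63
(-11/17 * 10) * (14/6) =-15.10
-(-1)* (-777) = -777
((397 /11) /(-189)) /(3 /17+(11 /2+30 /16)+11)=-53992 /5245317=-0.01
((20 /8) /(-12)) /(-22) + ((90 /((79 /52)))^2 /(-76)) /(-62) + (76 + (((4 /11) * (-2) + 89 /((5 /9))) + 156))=392.23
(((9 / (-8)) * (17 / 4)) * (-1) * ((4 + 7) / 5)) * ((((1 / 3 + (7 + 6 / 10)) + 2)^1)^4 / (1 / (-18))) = -1843387.66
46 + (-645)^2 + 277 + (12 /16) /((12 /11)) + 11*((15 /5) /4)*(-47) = 6655375 /16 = 415960.94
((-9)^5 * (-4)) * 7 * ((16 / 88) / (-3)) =-1102248 / 11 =-100204.36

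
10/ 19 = 0.53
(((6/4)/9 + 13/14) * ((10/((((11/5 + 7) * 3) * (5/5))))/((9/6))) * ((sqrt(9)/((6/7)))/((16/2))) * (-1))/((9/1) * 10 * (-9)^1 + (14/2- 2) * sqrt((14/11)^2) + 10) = 55/377136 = 0.00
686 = 686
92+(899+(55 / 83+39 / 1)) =85545 / 83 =1030.66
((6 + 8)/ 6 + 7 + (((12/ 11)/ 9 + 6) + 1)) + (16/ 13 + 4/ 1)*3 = 4597/ 143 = 32.15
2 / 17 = 0.12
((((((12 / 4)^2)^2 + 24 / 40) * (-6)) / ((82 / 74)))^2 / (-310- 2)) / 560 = -21364614 / 19121375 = -1.12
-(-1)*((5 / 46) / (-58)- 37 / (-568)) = 0.06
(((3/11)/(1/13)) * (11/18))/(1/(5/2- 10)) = -65/4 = -16.25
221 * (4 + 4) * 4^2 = 28288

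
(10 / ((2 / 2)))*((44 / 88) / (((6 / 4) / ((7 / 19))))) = 70 / 57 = 1.23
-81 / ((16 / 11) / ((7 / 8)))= -6237 / 128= -48.73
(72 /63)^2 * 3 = 192 /49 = 3.92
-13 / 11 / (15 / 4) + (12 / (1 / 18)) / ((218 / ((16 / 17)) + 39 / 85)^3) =-18580106408155516 / 58959339474862695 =-0.32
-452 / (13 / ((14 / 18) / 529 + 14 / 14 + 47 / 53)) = -215364892 / 3280329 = -65.65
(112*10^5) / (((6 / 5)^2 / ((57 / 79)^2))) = 25270000000 / 6241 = 4049030.60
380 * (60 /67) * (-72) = -1641600 /67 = -24501.49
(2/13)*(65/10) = 1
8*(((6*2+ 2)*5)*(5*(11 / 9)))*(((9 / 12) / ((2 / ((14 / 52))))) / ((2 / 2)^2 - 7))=-13475 / 234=-57.59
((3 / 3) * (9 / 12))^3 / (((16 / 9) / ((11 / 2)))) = 2673 / 2048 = 1.31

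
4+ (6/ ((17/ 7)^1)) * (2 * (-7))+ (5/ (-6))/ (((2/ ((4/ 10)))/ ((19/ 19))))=-3137/ 102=-30.75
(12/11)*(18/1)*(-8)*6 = -10368/11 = -942.55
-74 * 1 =-74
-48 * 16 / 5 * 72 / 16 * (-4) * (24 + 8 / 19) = 6414336 / 95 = 67519.33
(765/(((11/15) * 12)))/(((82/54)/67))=6919425/1804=3835.60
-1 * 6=-6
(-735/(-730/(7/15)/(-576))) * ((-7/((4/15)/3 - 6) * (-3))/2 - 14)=29610504/6935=4269.72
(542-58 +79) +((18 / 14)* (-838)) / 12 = 6625 / 14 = 473.21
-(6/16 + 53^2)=-22475/8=-2809.38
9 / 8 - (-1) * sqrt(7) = 9 / 8 + sqrt(7) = 3.77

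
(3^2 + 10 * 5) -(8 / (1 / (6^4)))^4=-11555266180939717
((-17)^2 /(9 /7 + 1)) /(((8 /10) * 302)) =10115 /19328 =0.52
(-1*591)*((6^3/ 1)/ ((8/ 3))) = -47871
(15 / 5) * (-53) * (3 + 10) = -2067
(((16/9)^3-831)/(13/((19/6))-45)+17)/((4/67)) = 705567553/1132866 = 622.82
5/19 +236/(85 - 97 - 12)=-1091/114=-9.57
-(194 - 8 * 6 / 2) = -170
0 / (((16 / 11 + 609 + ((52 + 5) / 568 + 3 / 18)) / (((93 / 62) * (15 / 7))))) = 0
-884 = -884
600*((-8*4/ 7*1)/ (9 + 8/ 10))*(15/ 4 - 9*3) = 2232000/ 343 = 6507.29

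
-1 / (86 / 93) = -93 / 86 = -1.08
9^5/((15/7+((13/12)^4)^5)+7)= 1584657856558216709425594368/378395385940804003890871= 4187.84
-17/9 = -1.89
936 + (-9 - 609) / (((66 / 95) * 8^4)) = 42162631 / 45056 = 935.78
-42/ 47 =-0.89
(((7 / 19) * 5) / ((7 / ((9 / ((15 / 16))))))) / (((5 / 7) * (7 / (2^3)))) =384 / 95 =4.04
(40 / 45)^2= 64 / 81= 0.79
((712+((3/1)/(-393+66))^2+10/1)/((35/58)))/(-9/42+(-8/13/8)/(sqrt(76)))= -4792695065262/856917125+45275122074*sqrt(19)/856917125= -5362.65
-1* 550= -550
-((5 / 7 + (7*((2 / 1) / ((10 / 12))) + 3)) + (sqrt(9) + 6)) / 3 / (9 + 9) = -1033 / 1890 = -0.55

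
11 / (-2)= -11 / 2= -5.50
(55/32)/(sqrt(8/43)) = 55* sqrt(86)/128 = 3.98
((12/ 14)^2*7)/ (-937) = -36/ 6559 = -0.01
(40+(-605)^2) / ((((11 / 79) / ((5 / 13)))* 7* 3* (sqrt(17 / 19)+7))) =2747317825 / 392106-20656525* sqrt(323) / 392106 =6059.78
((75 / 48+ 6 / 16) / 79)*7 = 217 / 1264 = 0.17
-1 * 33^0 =-1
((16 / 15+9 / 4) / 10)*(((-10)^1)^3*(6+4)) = -3316.67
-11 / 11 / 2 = -0.50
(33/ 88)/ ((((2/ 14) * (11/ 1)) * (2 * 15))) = 0.01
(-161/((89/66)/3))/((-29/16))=510048/2581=197.62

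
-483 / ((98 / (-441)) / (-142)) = -308637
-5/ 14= -0.36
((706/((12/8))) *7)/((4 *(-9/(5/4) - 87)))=-12355/1413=-8.74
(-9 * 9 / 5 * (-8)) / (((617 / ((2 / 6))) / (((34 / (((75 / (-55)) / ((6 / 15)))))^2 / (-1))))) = -13428096 / 1928125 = -6.96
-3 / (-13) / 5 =3 / 65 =0.05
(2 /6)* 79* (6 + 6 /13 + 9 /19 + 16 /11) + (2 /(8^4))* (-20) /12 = 3688035055 /16693248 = 220.93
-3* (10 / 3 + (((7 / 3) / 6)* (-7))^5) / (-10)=-276176689 / 6298560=-43.85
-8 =-8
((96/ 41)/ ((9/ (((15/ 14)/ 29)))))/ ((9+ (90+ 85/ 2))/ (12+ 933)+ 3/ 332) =3585600/ 59227657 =0.06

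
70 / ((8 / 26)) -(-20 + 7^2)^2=-1227 / 2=-613.50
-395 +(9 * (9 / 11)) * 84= 223.55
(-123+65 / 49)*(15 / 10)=-182.51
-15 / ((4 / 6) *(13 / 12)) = -270 / 13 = -20.77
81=81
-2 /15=-0.13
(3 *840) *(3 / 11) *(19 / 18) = 7980 / 11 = 725.45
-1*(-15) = 15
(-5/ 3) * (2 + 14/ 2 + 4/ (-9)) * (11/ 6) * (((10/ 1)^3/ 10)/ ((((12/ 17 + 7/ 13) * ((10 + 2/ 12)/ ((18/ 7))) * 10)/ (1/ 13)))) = -748/ 183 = -4.09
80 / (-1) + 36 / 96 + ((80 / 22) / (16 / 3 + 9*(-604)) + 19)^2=281.35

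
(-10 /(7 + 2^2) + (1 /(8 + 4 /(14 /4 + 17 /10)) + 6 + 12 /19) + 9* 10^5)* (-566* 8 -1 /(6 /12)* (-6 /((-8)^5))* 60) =-10466014697334091 /2568192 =-4075246203.30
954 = 954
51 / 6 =17 / 2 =8.50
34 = 34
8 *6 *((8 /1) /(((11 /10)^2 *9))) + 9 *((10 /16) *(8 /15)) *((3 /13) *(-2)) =159866 /4719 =33.88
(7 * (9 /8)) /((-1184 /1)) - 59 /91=-564581 /861952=-0.66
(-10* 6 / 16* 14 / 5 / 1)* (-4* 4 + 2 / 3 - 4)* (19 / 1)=3857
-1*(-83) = 83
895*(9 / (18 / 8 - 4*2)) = -32220 / 23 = -1400.87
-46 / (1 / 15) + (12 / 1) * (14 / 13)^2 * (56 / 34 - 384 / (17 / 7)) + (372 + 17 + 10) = -7092363 / 2873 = -2468.63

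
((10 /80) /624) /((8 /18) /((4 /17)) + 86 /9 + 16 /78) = 3 /174464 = 0.00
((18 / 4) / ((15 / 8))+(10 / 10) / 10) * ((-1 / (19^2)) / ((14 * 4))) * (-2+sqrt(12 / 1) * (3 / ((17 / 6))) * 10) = 5 / 20216 -225 * sqrt(3) / 85918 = -0.00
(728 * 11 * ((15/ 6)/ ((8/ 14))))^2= 1227451225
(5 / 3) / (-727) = -5 / 2181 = -0.00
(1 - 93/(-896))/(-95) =-989/85120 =-0.01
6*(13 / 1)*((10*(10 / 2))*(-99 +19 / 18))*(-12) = 4583800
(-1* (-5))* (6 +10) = 80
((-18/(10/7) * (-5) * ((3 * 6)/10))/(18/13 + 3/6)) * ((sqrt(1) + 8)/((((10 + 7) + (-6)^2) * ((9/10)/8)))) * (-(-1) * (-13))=-438048/371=-1180.72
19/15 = 1.27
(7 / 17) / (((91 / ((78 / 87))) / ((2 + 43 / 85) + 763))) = 130136 / 41905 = 3.11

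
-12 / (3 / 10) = -40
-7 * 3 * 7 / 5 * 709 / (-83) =104223 / 415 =251.14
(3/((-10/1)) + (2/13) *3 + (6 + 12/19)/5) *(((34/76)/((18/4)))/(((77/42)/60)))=249900/51623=4.84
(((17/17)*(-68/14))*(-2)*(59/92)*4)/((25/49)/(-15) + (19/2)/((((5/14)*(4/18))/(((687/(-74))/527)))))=-32856594960/2825175859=-11.63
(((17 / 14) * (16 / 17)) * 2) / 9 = 16 / 63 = 0.25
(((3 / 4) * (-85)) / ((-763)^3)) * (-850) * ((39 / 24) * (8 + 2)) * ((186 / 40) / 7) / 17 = -0.00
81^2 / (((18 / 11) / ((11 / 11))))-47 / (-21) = 168493 / 42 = 4011.74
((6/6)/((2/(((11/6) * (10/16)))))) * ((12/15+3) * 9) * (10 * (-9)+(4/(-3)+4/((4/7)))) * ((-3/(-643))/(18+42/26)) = -687401/1748960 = -0.39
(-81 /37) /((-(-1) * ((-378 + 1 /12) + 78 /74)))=0.01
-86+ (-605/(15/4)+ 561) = 313.67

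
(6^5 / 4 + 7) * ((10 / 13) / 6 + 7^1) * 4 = 2169512 / 39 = 55628.51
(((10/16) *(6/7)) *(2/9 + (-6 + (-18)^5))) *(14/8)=-21257705/12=-1771475.42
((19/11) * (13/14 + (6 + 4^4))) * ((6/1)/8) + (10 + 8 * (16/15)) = 3318503/9240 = 359.15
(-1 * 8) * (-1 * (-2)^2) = 32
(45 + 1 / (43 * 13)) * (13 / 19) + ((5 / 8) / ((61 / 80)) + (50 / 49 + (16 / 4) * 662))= 344533432 / 128527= 2680.63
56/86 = 28/43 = 0.65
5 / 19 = 0.26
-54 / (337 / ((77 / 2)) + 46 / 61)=-126819 / 22328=-5.68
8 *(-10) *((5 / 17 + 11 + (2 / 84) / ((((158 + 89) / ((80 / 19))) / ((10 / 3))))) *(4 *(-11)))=199842114560 / 5026203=39760.06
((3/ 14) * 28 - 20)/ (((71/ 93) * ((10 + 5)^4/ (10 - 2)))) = -3472/ 1198125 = -0.00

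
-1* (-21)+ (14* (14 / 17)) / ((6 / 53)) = 6265 / 51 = 122.84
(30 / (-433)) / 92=-15 / 19918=-0.00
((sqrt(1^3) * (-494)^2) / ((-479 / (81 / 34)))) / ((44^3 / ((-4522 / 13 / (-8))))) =-50557689 / 81606272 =-0.62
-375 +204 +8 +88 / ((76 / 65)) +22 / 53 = -87933 / 1007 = -87.32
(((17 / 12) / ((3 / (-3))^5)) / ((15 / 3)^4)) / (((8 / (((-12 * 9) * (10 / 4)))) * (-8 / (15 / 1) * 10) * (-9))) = 51 / 32000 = 0.00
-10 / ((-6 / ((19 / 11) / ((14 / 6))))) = 95 / 77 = 1.23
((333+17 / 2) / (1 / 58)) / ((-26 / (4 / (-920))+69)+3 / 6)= 39614 / 12099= 3.27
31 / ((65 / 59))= 1829 / 65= 28.14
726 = 726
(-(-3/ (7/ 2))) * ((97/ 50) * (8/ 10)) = 1164/ 875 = 1.33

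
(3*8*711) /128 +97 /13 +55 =40721 /208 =195.77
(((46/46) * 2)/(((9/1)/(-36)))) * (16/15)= -128/15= -8.53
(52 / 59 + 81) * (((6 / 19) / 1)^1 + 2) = 212564 / 1121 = 189.62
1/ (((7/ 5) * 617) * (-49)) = -5/ 211631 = -0.00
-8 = -8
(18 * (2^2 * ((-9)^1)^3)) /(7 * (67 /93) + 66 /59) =-288001656 /33809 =-8518.49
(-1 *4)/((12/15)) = -5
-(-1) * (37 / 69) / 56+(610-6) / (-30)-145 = -1063397 / 6440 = -165.12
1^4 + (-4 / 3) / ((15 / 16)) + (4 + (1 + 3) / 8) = 367 / 90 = 4.08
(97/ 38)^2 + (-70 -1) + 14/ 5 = -445359/ 7220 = -61.68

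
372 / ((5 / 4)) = 1488 / 5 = 297.60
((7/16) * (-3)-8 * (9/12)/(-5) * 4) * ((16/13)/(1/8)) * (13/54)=124/15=8.27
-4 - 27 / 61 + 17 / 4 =-47 / 244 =-0.19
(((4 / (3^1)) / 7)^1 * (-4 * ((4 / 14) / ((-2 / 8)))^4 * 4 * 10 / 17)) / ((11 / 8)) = -20971520 / 9428727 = -2.22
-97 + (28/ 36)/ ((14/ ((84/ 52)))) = -7559/ 78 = -96.91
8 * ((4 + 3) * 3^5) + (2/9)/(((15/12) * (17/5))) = 2082032/153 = 13608.05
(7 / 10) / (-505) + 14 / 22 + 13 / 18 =339266 / 249975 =1.36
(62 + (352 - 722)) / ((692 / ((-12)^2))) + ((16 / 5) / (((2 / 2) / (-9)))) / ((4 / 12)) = -130176 / 865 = -150.49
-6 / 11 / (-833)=6 / 9163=0.00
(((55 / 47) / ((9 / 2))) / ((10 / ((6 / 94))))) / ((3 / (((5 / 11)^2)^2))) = 625 / 26461611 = 0.00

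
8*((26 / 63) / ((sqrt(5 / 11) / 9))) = 208*sqrt(55) / 35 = 44.07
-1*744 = -744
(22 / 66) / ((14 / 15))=5 / 14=0.36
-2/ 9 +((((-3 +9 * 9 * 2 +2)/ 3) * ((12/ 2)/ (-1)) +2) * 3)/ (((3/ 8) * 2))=-11522/ 9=-1280.22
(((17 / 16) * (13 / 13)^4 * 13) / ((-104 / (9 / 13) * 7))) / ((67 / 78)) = -459 / 30016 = -0.02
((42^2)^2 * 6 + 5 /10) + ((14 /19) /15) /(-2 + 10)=21284001217 /1140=18670176.51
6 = 6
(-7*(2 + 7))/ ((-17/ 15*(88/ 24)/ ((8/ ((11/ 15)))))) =340200/ 2057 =165.39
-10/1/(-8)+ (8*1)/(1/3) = 101/4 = 25.25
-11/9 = -1.22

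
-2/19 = -0.11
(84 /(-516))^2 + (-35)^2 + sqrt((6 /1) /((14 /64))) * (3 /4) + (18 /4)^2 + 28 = 6 * sqrt(21) /7 + 9417153 /7396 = 1277.20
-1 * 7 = -7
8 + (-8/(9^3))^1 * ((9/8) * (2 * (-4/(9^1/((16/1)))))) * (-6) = 1688/243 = 6.95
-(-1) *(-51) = -51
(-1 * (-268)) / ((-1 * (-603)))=4 / 9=0.44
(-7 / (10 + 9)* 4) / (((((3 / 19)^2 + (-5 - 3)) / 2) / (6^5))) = 8273664 / 2879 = 2873.80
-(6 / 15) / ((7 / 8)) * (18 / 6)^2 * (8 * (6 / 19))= -6912 / 665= -10.39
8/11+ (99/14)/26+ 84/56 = 10007/4004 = 2.50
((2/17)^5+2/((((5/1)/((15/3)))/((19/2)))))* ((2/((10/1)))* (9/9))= 5395463/1419857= 3.80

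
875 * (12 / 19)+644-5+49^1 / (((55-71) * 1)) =361325 / 304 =1188.57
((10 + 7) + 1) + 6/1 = 24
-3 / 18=-1 / 6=-0.17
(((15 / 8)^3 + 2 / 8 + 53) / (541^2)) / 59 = 30639 / 8841307648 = 0.00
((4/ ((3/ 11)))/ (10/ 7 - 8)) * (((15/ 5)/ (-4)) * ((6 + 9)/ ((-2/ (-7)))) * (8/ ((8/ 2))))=8085/ 46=175.76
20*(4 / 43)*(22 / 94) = 880 / 2021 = 0.44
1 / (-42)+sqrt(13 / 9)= -1 / 42+sqrt(13) / 3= 1.18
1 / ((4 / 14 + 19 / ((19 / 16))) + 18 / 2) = 7 / 177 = 0.04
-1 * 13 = -13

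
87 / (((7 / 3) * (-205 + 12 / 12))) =-87 / 476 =-0.18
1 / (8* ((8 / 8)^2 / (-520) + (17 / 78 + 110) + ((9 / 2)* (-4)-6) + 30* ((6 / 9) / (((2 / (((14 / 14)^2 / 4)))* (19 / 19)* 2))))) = 195 / 136447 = 0.00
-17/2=-8.50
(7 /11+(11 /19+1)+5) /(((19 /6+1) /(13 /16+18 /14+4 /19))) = 5556603 /1389850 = 4.00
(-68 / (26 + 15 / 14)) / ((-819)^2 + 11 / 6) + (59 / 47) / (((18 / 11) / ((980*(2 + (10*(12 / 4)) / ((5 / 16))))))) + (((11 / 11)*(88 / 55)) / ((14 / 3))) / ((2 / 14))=237689750432256728 / 3226040554545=73678.48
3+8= 11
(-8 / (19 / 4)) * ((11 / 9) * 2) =-704 / 171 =-4.12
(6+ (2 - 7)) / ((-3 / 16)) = -16 / 3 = -5.33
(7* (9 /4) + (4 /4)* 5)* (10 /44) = 415 /88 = 4.72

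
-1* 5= -5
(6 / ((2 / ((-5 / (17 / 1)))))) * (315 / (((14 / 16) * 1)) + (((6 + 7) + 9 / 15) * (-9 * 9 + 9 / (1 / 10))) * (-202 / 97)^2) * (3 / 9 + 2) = -293357736 / 159953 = -1834.02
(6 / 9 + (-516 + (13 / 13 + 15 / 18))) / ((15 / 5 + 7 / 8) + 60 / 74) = -151996 / 1387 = -109.59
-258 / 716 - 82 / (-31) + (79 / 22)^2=40767703 / 2685716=15.18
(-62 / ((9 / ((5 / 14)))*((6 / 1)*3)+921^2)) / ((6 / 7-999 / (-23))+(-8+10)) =-49910 / 31626604269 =-0.00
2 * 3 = 6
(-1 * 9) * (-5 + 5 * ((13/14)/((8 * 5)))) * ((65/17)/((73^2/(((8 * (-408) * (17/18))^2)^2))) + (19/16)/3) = 244772728259389530259/85946112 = 2847979071576.73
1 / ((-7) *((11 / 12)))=-12 / 77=-0.16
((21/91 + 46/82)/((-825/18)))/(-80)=633/2931500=0.00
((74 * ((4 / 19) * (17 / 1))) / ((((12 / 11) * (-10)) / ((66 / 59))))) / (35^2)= -152218 / 6866125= -0.02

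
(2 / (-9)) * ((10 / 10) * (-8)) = 16 / 9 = 1.78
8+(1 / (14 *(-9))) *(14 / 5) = 359 / 45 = 7.98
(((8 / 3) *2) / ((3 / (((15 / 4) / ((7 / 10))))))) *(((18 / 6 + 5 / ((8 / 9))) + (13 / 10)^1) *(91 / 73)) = 25805 / 219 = 117.83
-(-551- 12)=563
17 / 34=1 / 2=0.50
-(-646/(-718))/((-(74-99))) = -323/8975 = -0.04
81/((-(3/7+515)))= -567/3608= -0.16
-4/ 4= -1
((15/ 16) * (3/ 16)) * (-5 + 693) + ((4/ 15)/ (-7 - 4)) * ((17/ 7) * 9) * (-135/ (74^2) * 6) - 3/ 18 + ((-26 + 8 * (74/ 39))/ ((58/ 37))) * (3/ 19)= 4340498658163/ 36243519312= 119.76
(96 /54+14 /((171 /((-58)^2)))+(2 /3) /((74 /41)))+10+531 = 1726348 /2109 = 818.56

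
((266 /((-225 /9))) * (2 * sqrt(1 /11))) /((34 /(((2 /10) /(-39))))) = 266 * sqrt(11) /911625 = 0.00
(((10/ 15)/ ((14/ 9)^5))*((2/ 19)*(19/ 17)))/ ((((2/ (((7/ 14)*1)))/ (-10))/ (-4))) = 98415/ 1142876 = 0.09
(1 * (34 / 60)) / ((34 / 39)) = 13 / 20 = 0.65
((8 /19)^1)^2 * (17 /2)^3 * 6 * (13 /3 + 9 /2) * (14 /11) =7344.14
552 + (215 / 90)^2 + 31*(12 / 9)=599.04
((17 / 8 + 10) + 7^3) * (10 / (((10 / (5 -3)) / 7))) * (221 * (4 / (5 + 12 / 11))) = 48345297 / 67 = 721571.60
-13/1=-13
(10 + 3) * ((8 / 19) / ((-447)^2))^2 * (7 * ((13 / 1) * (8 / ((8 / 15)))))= 378560 / 4804144256547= 0.00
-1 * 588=-588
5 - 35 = -30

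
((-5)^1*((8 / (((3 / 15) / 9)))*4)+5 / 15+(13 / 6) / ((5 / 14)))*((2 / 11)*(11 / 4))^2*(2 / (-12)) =299.73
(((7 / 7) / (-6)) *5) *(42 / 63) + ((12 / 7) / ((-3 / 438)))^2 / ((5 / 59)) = 1629905399 / 2205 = 739186.12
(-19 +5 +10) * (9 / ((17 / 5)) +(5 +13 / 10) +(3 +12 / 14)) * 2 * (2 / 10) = -60948 / 2975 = -20.49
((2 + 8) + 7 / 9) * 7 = 679 / 9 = 75.44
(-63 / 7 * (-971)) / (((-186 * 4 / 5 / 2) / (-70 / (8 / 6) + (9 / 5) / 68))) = 51970833 / 8432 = 6163.52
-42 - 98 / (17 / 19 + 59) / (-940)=-22463189 / 534860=-42.00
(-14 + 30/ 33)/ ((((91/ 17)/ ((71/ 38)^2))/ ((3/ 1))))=-9255276/ 361361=-25.61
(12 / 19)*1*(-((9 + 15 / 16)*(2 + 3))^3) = -1507379625 / 19456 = -77476.34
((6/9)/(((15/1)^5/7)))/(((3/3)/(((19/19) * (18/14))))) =0.00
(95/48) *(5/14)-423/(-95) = 329381/63840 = 5.16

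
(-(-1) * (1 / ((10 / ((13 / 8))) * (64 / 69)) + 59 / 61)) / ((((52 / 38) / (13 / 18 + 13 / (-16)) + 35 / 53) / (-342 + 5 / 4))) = 489718511177 / 18238238720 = 26.85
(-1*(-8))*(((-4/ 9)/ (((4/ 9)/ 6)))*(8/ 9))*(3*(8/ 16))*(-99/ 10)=3168/ 5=633.60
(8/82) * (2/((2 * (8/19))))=19/82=0.23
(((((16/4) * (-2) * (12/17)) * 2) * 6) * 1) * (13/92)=-3744/391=-9.58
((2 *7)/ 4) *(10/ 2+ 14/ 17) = 693/ 34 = 20.38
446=446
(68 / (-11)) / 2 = -34 / 11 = -3.09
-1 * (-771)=771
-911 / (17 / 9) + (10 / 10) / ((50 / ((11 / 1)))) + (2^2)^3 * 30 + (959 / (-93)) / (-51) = 341052073 / 237150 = 1438.13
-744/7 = -106.29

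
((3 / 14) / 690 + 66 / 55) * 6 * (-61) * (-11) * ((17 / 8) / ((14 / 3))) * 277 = 21982304223 / 36064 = 609535.94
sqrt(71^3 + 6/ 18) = sqrt(3221202)/ 3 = 598.26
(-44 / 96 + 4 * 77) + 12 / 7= 51955 / 168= 309.26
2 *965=1930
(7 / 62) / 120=7 / 7440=0.00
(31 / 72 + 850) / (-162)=-61231 / 11664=-5.25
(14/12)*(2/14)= 1/6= 0.17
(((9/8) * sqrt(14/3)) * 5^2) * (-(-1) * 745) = 55875 * sqrt(42)/8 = 45263.92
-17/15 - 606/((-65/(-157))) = -1464.86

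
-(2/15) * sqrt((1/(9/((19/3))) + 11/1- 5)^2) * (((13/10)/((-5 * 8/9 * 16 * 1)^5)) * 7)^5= 10010672498918512413105541292609199/3568119231764899702645714923623737840956866560000000000000000000000000000000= 0.00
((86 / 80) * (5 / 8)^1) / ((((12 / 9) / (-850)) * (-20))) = 10965 / 512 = 21.42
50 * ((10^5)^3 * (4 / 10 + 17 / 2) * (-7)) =-3115000000000000000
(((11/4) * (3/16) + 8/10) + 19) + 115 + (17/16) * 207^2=14611961/320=45662.38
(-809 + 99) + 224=-486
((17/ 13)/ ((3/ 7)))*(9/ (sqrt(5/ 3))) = 357*sqrt(15)/ 65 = 21.27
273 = 273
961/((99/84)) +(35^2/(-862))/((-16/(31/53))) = 19670355383/24122208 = 815.45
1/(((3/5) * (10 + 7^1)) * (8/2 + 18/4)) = 10/867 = 0.01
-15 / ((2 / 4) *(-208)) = 15 / 104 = 0.14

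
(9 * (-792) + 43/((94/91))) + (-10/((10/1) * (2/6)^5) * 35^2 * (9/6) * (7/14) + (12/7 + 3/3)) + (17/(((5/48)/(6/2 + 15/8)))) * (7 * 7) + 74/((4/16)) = -1257171563/6580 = -191059.51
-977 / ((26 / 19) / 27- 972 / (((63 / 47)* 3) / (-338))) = -3508407 / 293382830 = -0.01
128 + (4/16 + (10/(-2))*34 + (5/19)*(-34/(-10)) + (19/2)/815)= -2529853/61940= -40.84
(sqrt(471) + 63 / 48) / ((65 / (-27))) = -27 * sqrt(471) / 65 - 567 / 1040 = -9.56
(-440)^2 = 193600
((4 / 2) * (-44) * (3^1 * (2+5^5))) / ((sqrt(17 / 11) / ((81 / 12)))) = -5572314 * sqrt(187) / 17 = -4482367.52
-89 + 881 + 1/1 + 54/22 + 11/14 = 122621/154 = 796.24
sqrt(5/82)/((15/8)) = 4 * sqrt(410)/615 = 0.13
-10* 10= -100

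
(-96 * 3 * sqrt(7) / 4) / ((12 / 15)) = -90 * sqrt(7) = -238.12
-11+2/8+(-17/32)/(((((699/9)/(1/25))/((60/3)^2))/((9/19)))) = -191279/17708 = -10.80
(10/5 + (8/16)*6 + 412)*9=3753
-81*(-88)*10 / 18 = 3960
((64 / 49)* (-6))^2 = 61.41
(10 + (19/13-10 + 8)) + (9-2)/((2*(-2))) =7.71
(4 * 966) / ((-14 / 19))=-5244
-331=-331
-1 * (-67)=67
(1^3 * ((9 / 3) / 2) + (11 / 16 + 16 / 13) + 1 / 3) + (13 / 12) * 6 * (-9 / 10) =-6547 / 3120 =-2.10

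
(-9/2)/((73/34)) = -153/73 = -2.10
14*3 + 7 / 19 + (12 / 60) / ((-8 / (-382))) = 51.92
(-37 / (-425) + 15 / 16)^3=338171833063 / 314432000000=1.08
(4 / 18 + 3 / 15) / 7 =19 / 315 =0.06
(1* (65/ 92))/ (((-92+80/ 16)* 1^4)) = -65/ 8004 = -0.01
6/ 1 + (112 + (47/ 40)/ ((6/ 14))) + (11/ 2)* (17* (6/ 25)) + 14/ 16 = 43217/ 300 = 144.06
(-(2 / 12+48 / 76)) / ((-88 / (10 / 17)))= 0.01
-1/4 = -0.25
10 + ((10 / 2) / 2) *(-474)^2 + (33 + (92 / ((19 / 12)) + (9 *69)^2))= 18001210 / 19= 947432.11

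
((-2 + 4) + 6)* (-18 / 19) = -144 / 19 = -7.58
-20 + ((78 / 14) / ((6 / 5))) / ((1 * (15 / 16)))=-316 / 21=-15.05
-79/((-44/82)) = 3239/22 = 147.23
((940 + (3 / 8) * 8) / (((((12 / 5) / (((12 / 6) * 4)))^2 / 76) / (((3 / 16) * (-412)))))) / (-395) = 36909020 / 237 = 155734.26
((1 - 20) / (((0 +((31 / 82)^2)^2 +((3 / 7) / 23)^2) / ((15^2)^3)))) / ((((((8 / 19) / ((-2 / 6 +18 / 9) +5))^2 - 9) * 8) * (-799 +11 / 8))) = -376798569369584250000 / 2076147989067811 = -181489.26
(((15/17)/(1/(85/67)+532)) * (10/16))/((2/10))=1875/362296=0.01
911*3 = 2733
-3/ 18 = -1/ 6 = -0.17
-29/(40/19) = -551/40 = -13.78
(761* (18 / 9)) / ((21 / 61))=4421.05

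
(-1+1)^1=0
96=96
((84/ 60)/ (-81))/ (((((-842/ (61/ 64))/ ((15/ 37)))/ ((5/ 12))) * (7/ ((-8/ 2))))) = -305/ 161502336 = -0.00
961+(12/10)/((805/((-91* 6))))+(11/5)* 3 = 555902/575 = 966.79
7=7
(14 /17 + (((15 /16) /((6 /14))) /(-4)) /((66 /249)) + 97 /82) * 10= -278485 /490688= -0.57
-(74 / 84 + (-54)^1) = 2231 / 42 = 53.12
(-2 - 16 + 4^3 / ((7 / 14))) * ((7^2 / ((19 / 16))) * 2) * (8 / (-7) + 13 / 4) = 363440 / 19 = 19128.42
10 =10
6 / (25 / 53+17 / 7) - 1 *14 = -11.93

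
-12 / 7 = -1.71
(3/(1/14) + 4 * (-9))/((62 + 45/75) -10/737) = 7370/76877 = 0.10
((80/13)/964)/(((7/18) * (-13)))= -360/285103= -0.00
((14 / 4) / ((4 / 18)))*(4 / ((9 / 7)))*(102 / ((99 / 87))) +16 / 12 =144986 / 33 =4393.52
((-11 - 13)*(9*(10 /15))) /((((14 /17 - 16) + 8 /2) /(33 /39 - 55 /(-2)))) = 451044 /1235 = 365.22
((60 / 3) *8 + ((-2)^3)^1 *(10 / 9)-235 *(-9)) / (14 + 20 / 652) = 3324385 / 20583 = 161.51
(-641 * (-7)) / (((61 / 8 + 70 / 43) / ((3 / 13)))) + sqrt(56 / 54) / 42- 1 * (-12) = sqrt(21) / 189 + 1709044 / 13793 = 123.93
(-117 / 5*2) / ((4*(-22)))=117 / 220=0.53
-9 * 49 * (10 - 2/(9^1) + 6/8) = -18571/4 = -4642.75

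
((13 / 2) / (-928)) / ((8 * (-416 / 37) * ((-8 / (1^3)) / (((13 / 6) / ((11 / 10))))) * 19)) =-2405 / 2383282176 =-0.00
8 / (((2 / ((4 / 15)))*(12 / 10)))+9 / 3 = 3.89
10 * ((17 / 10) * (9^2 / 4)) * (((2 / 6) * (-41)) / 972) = -697 / 144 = -4.84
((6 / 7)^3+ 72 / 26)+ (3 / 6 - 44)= -357621 / 8918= -40.10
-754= -754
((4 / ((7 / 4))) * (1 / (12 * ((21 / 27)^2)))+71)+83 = 52930 / 343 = 154.31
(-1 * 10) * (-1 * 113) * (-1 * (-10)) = 11300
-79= -79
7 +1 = 8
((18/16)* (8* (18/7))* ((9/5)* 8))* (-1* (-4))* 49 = 326592/5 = 65318.40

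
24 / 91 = 0.26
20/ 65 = 4/ 13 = 0.31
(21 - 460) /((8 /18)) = -3951 /4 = -987.75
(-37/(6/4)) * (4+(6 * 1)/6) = -370/3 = -123.33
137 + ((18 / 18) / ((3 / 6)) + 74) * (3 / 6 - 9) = -509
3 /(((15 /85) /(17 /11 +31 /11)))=816 /11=74.18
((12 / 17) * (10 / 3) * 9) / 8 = 2.65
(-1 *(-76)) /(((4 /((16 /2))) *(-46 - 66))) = -19 /14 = -1.36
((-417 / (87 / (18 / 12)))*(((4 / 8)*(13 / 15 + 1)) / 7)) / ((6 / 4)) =-278 / 435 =-0.64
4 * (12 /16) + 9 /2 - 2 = 11 /2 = 5.50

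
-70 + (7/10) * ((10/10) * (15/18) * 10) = -385/6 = -64.17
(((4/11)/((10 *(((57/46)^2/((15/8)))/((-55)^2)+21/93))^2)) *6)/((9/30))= 4474276306637500/3144407980150441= 1.42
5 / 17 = 0.29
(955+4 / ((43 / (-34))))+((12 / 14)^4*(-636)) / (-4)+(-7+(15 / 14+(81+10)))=231828621 / 206486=1122.73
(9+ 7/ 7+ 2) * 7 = 84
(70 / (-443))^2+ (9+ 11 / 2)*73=1058.52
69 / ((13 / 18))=1242 / 13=95.54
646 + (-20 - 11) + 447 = 1062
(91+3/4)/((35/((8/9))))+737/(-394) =57041/124110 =0.46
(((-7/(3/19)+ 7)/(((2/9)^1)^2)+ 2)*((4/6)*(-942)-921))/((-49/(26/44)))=-7591649/539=-14084.69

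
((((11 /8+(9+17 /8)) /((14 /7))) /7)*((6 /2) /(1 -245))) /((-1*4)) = 75 /27328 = 0.00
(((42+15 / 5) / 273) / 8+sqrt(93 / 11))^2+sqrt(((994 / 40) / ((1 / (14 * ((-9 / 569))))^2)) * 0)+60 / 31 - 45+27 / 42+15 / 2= -4783180299 / 180724544+15 * sqrt(1023) / 4004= -26.35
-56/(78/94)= -2632/39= -67.49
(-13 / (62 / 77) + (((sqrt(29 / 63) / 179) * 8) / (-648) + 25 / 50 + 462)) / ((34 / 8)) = 55348 / 527 - 4 * sqrt(203) / 5176143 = 105.02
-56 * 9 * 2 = -1008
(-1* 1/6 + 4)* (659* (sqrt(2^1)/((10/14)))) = 106099* sqrt(2)/30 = 5001.55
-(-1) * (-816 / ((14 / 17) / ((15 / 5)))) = -20808 / 7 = -2972.57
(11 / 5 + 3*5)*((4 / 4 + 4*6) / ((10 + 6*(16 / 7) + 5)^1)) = 3010 / 201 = 14.98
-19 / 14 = -1.36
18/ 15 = 1.20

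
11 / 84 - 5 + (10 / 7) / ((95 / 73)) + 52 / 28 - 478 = -765943 / 1596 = -479.91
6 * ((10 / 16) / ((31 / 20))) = 75 / 31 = 2.42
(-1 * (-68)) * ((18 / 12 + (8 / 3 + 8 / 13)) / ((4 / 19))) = 120479 / 78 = 1544.60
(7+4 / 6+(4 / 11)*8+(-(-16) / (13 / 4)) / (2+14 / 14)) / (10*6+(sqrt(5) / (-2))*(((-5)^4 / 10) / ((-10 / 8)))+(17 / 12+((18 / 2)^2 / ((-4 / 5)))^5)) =-175432674625591729152 / 152801906886568495560106131887 -412169011200*sqrt(5) / 152801906886568495560106131887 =-0.00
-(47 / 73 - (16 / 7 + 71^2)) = 2576790 / 511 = 5042.64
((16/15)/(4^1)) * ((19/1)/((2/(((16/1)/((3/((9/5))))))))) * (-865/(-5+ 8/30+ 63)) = -8304/23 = -361.04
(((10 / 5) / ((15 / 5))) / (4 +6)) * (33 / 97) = 11 / 485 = 0.02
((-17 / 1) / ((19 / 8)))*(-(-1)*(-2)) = 272 / 19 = 14.32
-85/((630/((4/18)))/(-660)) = 3740/189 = 19.79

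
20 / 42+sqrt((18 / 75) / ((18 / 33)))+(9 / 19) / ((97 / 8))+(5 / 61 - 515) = -1214444768 / 2360883+sqrt(11) / 5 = -513.74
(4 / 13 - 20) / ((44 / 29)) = -12.98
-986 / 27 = -36.52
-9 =-9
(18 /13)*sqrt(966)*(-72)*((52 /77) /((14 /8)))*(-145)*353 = 1061372160*sqrt(966) /539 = 61202264.27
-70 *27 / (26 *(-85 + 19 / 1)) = 315 / 286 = 1.10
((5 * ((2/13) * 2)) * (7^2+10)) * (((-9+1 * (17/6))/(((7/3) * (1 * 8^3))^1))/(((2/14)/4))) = -10915/832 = -13.12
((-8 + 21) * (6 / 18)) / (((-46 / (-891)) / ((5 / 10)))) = 3861 / 92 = 41.97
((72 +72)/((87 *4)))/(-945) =-4/9135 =-0.00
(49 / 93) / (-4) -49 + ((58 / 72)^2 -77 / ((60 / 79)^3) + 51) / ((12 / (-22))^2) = -337199070259 / 723168000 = -466.28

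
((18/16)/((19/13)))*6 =351/76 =4.62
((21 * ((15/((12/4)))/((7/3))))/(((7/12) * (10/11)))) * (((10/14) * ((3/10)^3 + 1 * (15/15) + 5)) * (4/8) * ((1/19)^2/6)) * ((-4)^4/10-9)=1010691/722000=1.40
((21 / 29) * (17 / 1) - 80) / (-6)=1963 / 174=11.28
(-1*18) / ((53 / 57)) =-1026 / 53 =-19.36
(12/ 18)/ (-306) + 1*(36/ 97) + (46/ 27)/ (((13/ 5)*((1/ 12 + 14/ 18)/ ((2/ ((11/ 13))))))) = 32909047/ 15182343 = 2.17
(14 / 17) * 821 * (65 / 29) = 747110 / 493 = 1515.44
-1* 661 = -661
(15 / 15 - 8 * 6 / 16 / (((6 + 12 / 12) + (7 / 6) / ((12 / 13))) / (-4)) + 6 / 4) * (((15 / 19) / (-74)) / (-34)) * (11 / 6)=51733 / 22754704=0.00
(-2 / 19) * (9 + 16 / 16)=-20 / 19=-1.05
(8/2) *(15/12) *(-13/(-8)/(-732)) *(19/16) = -1235/93696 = -0.01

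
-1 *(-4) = 4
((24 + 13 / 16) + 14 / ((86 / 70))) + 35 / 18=236239 / 6192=38.15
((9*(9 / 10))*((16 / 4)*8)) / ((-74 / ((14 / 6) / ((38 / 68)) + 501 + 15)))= -1280880 / 703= -1822.02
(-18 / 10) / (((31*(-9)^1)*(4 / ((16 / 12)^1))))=1 / 465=0.00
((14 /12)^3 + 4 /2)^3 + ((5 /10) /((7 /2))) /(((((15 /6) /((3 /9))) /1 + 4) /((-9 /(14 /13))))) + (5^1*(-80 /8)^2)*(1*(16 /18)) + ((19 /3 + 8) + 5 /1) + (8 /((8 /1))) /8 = 5792227006529 /11357563392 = 509.99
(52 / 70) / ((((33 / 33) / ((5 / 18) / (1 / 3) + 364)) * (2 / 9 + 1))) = 221.74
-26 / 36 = -13 / 18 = -0.72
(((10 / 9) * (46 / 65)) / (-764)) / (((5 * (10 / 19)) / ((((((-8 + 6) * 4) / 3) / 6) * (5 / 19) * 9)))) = 0.00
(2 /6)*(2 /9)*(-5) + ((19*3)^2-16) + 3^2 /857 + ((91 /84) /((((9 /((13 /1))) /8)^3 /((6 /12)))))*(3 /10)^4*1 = 15615981536 /4820625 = 3239.41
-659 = -659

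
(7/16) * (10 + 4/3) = 119/24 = 4.96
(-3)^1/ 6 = -1/ 2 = -0.50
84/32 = 21/8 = 2.62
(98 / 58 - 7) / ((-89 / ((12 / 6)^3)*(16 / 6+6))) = 1848 / 33553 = 0.06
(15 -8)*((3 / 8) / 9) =7 / 24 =0.29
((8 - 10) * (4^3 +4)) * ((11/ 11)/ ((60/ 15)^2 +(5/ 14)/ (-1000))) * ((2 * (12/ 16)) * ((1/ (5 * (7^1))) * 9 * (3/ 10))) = -14688/ 14933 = -0.98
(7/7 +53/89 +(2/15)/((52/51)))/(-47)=-19973/543790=-0.04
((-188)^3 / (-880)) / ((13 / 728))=23256352 / 55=422842.76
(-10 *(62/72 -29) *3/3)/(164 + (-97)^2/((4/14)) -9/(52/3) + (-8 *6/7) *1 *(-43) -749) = 184366/21386277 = 0.01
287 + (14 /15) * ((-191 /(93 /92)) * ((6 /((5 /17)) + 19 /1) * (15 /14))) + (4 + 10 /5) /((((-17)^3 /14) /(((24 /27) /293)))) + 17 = -1593212105212 /223123895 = -7140.48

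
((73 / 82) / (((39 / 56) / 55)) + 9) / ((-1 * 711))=-126811 / 1136889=-0.11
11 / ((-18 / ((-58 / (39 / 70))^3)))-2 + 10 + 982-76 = 368566746094 / 533871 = 690366.67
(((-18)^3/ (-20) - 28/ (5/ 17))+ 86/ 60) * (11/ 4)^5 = 191167537/ 6144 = 31114.51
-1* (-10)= 10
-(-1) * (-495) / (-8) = 495 / 8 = 61.88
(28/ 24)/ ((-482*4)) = -7/ 11568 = -0.00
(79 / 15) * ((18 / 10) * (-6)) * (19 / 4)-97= -18359 / 50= -367.18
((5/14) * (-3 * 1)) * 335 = -5025/14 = -358.93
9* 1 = 9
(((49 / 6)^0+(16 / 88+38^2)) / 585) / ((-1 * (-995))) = 5299 / 2134275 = 0.00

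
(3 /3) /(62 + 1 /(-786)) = 786 /48731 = 0.02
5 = 5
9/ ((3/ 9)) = 27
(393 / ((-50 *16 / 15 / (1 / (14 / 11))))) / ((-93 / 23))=99429 / 69440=1.43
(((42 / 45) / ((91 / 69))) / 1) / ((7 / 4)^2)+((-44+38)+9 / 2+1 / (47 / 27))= -207911 / 299390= -0.69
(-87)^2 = 7569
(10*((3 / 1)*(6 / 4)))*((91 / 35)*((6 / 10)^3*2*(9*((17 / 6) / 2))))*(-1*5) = -161109 / 50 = -3222.18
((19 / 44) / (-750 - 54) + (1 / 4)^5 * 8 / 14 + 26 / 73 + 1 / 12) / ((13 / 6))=127123819 / 626674048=0.20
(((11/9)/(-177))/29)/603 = -11/27856791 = -0.00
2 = 2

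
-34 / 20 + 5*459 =22933 / 10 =2293.30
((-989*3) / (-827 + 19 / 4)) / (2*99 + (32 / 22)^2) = 2838 / 157391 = 0.02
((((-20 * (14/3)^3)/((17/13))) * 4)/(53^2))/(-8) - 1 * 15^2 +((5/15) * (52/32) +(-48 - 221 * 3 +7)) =-9573867131/10314648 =-928.18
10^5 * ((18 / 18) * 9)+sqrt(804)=2 * sqrt(201)+900000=900028.35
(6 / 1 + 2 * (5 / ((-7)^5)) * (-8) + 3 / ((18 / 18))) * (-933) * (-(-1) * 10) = -1412030190 / 16807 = -84014.41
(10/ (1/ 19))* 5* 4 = 3800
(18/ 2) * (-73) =-657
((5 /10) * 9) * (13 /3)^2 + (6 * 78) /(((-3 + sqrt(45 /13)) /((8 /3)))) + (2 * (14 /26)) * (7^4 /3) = 21091 /78 - 52 * sqrt(65) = -148.84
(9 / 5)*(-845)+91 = -1430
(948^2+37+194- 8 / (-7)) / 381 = 6292553 / 2667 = 2359.41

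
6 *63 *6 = 2268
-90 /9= -10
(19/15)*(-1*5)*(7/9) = -133/27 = -4.93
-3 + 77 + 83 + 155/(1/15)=2482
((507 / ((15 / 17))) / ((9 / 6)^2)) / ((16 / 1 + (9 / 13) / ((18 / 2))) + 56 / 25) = 746980 / 53577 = 13.94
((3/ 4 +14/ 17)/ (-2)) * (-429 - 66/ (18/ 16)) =156541/ 408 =383.68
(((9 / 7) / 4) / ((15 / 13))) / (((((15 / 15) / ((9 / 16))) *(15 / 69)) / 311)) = 2510703 / 11200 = 224.17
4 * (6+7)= 52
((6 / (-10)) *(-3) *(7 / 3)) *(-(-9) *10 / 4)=189 / 2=94.50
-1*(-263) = 263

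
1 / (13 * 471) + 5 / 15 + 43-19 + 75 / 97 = 14911643 / 593931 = 25.11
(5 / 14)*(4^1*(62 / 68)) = 155 / 119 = 1.30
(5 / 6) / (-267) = -5 / 1602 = -0.00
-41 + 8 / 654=-13403 / 327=-40.99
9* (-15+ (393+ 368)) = 6714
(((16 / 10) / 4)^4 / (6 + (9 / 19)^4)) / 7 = 2085136 / 3449630625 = 0.00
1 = 1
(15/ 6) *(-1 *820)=-2050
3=3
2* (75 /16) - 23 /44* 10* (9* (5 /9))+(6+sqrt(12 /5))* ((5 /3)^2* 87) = 290* sqrt(15) /3+126125 /88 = 1807.63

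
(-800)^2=640000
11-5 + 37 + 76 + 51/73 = 119.70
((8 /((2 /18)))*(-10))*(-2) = 1440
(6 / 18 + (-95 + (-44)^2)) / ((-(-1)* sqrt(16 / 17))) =1381* sqrt(17) / 3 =1898.00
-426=-426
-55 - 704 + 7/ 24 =-18209/ 24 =-758.71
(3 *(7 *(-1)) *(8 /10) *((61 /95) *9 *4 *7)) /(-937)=1291248 /445075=2.90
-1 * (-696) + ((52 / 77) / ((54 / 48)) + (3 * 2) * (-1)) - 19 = 671.60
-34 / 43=-0.79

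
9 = 9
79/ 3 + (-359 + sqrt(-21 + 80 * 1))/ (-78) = 2413/ 78 - sqrt(59)/ 78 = 30.84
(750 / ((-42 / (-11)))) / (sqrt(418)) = 125* sqrt(418) / 266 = 9.61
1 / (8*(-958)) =-1 / 7664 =-0.00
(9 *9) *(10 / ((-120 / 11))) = -297 / 4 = -74.25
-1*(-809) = 809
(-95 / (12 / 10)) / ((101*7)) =-475 / 4242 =-0.11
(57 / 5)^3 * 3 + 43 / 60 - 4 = 6662023 / 1500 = 4441.35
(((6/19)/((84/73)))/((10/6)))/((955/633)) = 138627/1270150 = 0.11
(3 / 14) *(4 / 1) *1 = 6 / 7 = 0.86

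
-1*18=-18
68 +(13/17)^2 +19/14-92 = -89247/4046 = -22.06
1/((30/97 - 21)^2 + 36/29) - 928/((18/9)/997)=-54195519221299/117152145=-462608.00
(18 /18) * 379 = 379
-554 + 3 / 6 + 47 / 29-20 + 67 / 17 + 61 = -499841 / 986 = -506.94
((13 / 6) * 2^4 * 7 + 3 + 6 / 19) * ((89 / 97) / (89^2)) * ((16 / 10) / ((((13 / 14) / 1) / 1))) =1570352 / 31985265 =0.05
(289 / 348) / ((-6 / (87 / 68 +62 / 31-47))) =6.05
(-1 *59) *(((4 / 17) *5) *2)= -2360 / 17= -138.82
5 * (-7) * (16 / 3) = -560 / 3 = -186.67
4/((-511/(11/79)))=-44/40369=-0.00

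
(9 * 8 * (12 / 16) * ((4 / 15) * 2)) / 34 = 72 / 85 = 0.85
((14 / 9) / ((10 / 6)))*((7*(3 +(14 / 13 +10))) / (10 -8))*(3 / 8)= 8967 / 520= 17.24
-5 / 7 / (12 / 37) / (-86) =185 / 7224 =0.03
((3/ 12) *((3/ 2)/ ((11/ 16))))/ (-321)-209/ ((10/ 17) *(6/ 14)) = -29273227/ 35310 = -829.04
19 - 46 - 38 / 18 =-262 / 9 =-29.11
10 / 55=2 / 11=0.18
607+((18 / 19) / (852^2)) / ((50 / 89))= 23255141289 / 38311600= 607.00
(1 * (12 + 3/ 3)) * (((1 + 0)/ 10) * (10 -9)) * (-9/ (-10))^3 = 9477/ 10000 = 0.95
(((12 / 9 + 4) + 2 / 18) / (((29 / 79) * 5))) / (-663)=-0.00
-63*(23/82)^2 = -33327/6724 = -4.96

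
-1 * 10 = -10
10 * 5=50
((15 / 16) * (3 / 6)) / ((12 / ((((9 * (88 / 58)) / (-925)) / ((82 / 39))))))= -3861 / 14077760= -0.00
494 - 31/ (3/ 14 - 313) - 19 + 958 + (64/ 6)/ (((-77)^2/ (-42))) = 5315102971/ 3709013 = 1433.02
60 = 60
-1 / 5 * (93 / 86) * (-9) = 837 / 430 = 1.95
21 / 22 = 0.95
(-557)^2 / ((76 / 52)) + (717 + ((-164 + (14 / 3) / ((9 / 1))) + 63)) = 212892.15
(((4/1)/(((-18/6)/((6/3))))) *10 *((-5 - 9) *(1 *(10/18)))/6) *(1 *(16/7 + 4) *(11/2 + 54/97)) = 10340000/7857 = 1316.02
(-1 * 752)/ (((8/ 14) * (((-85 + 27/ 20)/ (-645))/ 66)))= -160063200/ 239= -669720.50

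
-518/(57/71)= -36778/57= -645.23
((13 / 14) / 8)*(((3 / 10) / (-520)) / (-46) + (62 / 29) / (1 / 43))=91101041 / 8537600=10.67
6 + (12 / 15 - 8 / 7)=198 / 35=5.66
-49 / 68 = -0.72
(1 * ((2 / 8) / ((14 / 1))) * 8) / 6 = 1 / 42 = 0.02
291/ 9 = 97/ 3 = 32.33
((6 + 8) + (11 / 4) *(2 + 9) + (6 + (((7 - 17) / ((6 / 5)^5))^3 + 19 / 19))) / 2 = -802574708185 / 117546246144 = -6.83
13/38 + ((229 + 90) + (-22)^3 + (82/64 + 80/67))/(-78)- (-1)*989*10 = 10615437813/1059136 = 10022.73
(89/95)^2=7921/9025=0.88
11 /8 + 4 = 5.38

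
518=518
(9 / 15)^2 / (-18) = -1 / 50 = -0.02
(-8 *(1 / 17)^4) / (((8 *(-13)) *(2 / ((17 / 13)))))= 1 / 1660594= 0.00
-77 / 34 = -2.26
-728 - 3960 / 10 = -1124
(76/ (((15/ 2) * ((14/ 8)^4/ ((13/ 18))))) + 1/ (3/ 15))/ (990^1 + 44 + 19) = 1873603/ 341314155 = 0.01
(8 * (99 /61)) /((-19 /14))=-11088 /1159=-9.57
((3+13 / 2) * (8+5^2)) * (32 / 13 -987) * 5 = -40124865 / 26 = -1543264.04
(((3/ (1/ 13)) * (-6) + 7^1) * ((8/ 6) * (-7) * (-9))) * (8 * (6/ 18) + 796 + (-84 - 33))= -12998020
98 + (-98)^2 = 9702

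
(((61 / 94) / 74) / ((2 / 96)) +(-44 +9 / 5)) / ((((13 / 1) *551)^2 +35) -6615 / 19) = -6902111 / 8476380406395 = -0.00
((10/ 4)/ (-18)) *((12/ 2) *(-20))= 50/ 3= 16.67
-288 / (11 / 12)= -3456 / 11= -314.18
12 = 12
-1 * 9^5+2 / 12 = -354293 / 6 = -59048.83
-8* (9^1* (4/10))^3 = -46656/125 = -373.25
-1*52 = -52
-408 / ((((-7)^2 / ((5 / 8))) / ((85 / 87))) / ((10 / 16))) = -36125 / 11368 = -3.18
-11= -11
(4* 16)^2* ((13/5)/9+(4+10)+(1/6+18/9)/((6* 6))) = 7934464/135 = 58773.81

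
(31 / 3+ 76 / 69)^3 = 1495.15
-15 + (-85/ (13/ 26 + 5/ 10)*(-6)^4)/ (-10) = 11001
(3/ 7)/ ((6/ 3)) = 3/ 14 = 0.21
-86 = -86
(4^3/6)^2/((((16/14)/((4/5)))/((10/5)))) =7168/45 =159.29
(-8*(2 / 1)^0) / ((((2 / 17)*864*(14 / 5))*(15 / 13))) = -0.02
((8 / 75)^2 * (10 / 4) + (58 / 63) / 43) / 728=8441 / 123259500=0.00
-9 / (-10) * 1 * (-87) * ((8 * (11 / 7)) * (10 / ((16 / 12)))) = -51678 / 7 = -7382.57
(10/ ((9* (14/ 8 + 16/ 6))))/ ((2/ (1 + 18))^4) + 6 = 653513/ 318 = 2055.07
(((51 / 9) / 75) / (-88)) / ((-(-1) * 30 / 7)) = -119 / 594000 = -0.00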